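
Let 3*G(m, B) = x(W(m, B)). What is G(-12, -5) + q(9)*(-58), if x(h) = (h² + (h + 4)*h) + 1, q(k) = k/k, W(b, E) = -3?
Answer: -167/3 ≈ -55.667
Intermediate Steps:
q(k) = 1
x(h) = 1 + h² + h*(4 + h) (x(h) = (h² + (4 + h)*h) + 1 = (h² + h*(4 + h)) + 1 = 1 + h² + h*(4 + h))
G(m, B) = 7/3 (G(m, B) = (1 + 2*(-3)² + 4*(-3))/3 = (1 + 2*9 - 12)/3 = (1 + 18 - 12)/3 = (⅓)*7 = 7/3)
G(-12, -5) + q(9)*(-58) = 7/3 + 1*(-58) = 7/3 - 58 = -167/3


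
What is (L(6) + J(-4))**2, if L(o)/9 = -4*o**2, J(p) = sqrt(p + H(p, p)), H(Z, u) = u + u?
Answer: 1679604 - 5184*I*sqrt(3) ≈ 1.6796e+6 - 8979.0*I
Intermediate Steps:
H(Z, u) = 2*u
J(p) = sqrt(3)*sqrt(p) (J(p) = sqrt(p + 2*p) = sqrt(3*p) = sqrt(3)*sqrt(p))
L(o) = -36*o**2 (L(o) = 9*(-4*o**2) = -36*o**2)
(L(6) + J(-4))**2 = (-36*6**2 + sqrt(3)*sqrt(-4))**2 = (-36*36 + sqrt(3)*(2*I))**2 = (-1296 + 2*I*sqrt(3))**2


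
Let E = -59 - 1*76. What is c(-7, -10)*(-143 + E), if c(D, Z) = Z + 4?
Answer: 1668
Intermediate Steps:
E = -135 (E = -59 - 76 = -135)
c(D, Z) = 4 + Z
c(-7, -10)*(-143 + E) = (4 - 10)*(-143 - 135) = -6*(-278) = 1668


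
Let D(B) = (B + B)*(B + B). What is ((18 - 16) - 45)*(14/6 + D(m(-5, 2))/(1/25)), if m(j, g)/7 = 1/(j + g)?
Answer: -211603/9 ≈ -23511.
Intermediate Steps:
m(j, g) = 7/(g + j) (m(j, g) = 7/(j + g) = 7/(g + j))
D(B) = 4*B**2 (D(B) = (2*B)*(2*B) = 4*B**2)
((18 - 16) - 45)*(14/6 + D(m(-5, 2))/(1/25)) = ((18 - 16) - 45)*(14/6 + (4*(7/(2 - 5))**2)/(1/25)) = (2 - 45)*(14*(1/6) + (4*(7/(-3))**2)/(1/25)) = -43*(7/3 + (4*(7*(-1/3))**2)*25) = -43*(7/3 + (4*(-7/3)**2)*25) = -43*(7/3 + (4*(49/9))*25) = -43*(7/3 + (196/9)*25) = -43*(7/3 + 4900/9) = -43*4921/9 = -211603/9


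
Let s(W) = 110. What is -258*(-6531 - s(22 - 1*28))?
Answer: 1713378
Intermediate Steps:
-258*(-6531 - s(22 - 1*28)) = -258*(-6531 - 1*110) = -258*(-6531 - 110) = -258*(-6641) = 1713378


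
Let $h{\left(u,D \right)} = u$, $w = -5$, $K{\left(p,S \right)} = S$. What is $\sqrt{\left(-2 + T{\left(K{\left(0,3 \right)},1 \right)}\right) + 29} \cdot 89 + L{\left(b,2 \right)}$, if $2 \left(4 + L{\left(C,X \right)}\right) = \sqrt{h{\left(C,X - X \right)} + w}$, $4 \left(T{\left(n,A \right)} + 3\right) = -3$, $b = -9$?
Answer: $-4 + \frac{89 \sqrt{93}}{2} + \frac{i \sqrt{14}}{2} \approx 425.14 + 1.8708 i$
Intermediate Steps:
$T{\left(n,A \right)} = - \frac{15}{4}$ ($T{\left(n,A \right)} = -3 + \frac{1}{4} \left(-3\right) = -3 - \frac{3}{4} = - \frac{15}{4}$)
$L{\left(C,X \right)} = -4 + \frac{\sqrt{-5 + C}}{2}$ ($L{\left(C,X \right)} = -4 + \frac{\sqrt{C - 5}}{2} = -4 + \frac{\sqrt{-5 + C}}{2}$)
$\sqrt{\left(-2 + T{\left(K{\left(0,3 \right)},1 \right)}\right) + 29} \cdot 89 + L{\left(b,2 \right)} = \sqrt{\left(-2 - \frac{15}{4}\right) + 29} \cdot 89 - \left(4 - \frac{\sqrt{-5 - 9}}{2}\right) = \sqrt{- \frac{23}{4} + 29} \cdot 89 - \left(4 - \frac{\sqrt{-14}}{2}\right) = \sqrt{\frac{93}{4}} \cdot 89 - \left(4 - \frac{i \sqrt{14}}{2}\right) = \frac{\sqrt{93}}{2} \cdot 89 - \left(4 - \frac{i \sqrt{14}}{2}\right) = \frac{89 \sqrt{93}}{2} - \left(4 - \frac{i \sqrt{14}}{2}\right) = -4 + \frac{89 \sqrt{93}}{2} + \frac{i \sqrt{14}}{2}$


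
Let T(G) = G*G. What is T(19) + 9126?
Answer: 9487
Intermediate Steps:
T(G) = G²
T(19) + 9126 = 19² + 9126 = 361 + 9126 = 9487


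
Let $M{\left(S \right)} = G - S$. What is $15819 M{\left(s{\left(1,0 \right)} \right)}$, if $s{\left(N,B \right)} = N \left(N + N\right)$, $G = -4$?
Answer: $-94914$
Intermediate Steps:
$s{\left(N,B \right)} = 2 N^{2}$ ($s{\left(N,B \right)} = N 2 N = 2 N^{2}$)
$M{\left(S \right)} = -4 - S$
$15819 M{\left(s{\left(1,0 \right)} \right)} = 15819 \left(-4 - 2 \cdot 1^{2}\right) = 15819 \left(-4 - 2 \cdot 1\right) = 15819 \left(-4 - 2\right) = 15819 \left(-6\right) = -94914$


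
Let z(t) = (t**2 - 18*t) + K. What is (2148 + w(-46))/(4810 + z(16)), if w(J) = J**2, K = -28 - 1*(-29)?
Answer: 4264/4779 ≈ 0.89224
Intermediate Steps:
K = 1 (K = -28 + 29 = 1)
z(t) = 1 + t**2 - 18*t (z(t) = (t**2 - 18*t) + 1 = 1 + t**2 - 18*t)
(2148 + w(-46))/(4810 + z(16)) = (2148 + (-46)**2)/(4810 + (1 + 16**2 - 18*16)) = (2148 + 2116)/(4810 + (1 + 256 - 288)) = 4264/(4810 - 31) = 4264/4779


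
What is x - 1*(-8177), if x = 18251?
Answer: 26428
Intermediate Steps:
x - 1*(-8177) = 18251 - 1*(-8177) = 18251 + 8177 = 26428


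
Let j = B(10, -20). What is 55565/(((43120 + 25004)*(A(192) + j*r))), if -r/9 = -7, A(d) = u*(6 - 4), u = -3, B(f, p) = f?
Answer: 55565/42509376 ≈ 0.0013071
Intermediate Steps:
j = 10
A(d) = -6 (A(d) = -3*(6 - 4) = -3*2 = -6)
r = 63 (r = -9*(-7) = 63)
55565/(((43120 + 25004)*(A(192) + j*r))) = 55565/(((43120 + 25004)*(-6 + 10*63))) = 55565/((68124*(-6 + 630))) = 55565/((68124*624)) = 55565/42509376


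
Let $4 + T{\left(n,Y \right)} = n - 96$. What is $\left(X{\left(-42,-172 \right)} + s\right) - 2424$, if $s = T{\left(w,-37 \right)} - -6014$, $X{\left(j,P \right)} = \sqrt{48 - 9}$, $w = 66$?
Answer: $3556 + \sqrt{39} \approx 3562.2$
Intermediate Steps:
$T{\left(n,Y \right)} = -100 + n$ ($T{\left(n,Y \right)} = -4 + \left(n - 96\right) = -4 + \left(-96 + n\right) = -100 + n$)
$X{\left(j,P \right)} = \sqrt{39}$
$s = 5980$ ($s = \left(-100 + 66\right) - -6014 = -34 + 6014 = 5980$)
$\left(X{\left(-42,-172 \right)} + s\right) - 2424 = \left(\sqrt{39} + 5980\right) - 2424 = \left(5980 + \sqrt{39}\right) - 2424 = 3556 + \sqrt{39}$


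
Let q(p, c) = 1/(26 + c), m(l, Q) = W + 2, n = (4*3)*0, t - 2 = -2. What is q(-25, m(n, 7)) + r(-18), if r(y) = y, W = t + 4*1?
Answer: -575/32 ≈ -17.969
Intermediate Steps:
t = 0 (t = 2 - 2 = 0)
W = 4 (W = 0 + 4*1 = 0 + 4 = 4)
n = 0 (n = 12*0 = 0)
m(l, Q) = 6 (m(l, Q) = 4 + 2 = 6)
q(-25, m(n, 7)) + r(-18) = 1/(26 + 6) - 18 = 1/32 - 18 = -575/32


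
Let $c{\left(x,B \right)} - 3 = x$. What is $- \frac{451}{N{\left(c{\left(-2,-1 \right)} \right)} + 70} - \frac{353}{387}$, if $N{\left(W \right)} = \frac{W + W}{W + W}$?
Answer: $- \frac{199600}{27477} \approx -7.2643$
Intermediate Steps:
$c{\left(x,B \right)} = 3 + x$
$N{\left(W \right)} = 1$ ($N{\left(W \right)} = \frac{2 W}{2 W} = 2 W \frac{1}{2 W} = 1$)
$- \frac{451}{N{\left(c{\left(-2,-1 \right)} \right)} + 70} - \frac{353}{387} = - \frac{451}{1 + 70} - \frac{353}{387} = - \frac{451}{71} - \frac{353}{387} = - \frac{199600}{27477}$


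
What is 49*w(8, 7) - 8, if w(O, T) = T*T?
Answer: 2393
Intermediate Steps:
w(O, T) = T**2
49*w(8, 7) - 8 = 49*7**2 - 8 = 49*49 - 8 = 2401 - 8 = 2393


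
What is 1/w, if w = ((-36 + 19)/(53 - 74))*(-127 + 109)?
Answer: -7/102 ≈ -0.068627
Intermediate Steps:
w = -102/7 (w = -17/(-21)*(-18) = -17*(-1/21)*(-18) = (17/21)*(-18) = -102/7 ≈ -14.571)
1/w = 1/(-102/7) = -7/102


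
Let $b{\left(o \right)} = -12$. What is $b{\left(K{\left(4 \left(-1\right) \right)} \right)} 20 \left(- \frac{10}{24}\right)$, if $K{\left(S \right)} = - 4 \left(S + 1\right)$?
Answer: $100$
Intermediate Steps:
$K{\left(S \right)} = -4 - 4 S$ ($K{\left(S \right)} = - 4 \left(1 + S\right) = -4 - 4 S$)
$b{\left(K{\left(4 \left(-1\right) \right)} \right)} 20 \left(- \frac{10}{24}\right) = - 12 \cdot 20 \left(- \frac{10}{24}\right) = - 12 \cdot 20 \left(\left(-10\right) \frac{1}{24}\right) = - 12 \cdot 20 \left(- \frac{5}{12}\right) = \left(-12\right) \left(- \frac{25}{3}\right) = 100$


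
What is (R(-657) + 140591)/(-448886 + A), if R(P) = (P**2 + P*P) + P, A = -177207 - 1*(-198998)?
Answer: -1003232/427095 ≈ -2.3490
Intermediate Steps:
A = 21791 (A = -177207 + 198998 = 21791)
R(P) = P + 2*P**2 (R(P) = (P**2 + P**2) + P = 2*P**2 + P = P + 2*P**2)
(R(-657) + 140591)/(-448886 + A) = (-657*(1 + 2*(-657)) + 140591)/(-448886 + 21791) = (-657*(1 - 1314) + 140591)/(-427095) = (-657*(-1313) + 140591)*(-1/427095) = (862641 + 140591)*(-1/427095) = 1003232*(-1/427095) = -1003232/427095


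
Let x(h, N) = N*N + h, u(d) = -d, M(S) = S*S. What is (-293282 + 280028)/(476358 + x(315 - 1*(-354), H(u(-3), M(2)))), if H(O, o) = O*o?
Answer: -4418/159057 ≈ -0.027776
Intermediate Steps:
M(S) = S²
x(h, N) = h + N² (x(h, N) = N² + h = h + N²)
(-293282 + 280028)/(476358 + x(315 - 1*(-354), H(u(-3), M(2)))) = (-293282 + 280028)/(476358 + ((315 - 1*(-354)) + (-1*(-3)*2²)²)) = -13254/(476358 + ((315 + 354) + (3*4)²)) = -13254/(476358 + (669 + 12²)) = -13254/(476358 + (669 + 144)) = -13254/(476358 + 813) = -13254/477171 = -13254*1/477171 = -4418/159057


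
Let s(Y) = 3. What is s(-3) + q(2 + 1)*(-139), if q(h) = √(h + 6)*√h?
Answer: 3 - 417*√3 ≈ -719.27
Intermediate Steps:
q(h) = √h*√(6 + h) (q(h) = √(6 + h)*√h = √h*√(6 + h))
s(-3) + q(2 + 1)*(-139) = 3 + (√(2 + 1)*√(6 + (2 + 1)))*(-139) = 3 + (√3*√(6 + 3))*(-139) = 3 + (√3*√9)*(-139) = 3 + (√3*3)*(-139) = 3 + (3*√3)*(-139) = 3 - 417*√3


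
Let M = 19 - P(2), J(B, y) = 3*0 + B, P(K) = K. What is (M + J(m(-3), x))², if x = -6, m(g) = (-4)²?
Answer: 1089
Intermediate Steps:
m(g) = 16
J(B, y) = B (J(B, y) = 0 + B = B)
M = 17 (M = 19 - 1*2 = 19 - 2 = 17)
(M + J(m(-3), x))² = (17 + 16)² = 33² = 1089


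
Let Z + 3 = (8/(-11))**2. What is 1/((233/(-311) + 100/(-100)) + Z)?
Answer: -37631/158813 ≈ -0.23695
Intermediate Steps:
Z = -299/121 (Z = -3 + (8/(-11))**2 = -3 + (8*(-1/11))**2 = -3 + (-8/11)**2 = -3 + 64/121 = -299/121 ≈ -2.4711)
1/((233/(-311) + 100/(-100)) + Z) = 1/((233/(-311) + 100/(-100)) - 299/121) = 1/((233*(-1/311) + 100*(-1/100)) - 299/121) = 1/((-233/311 - 1) - 299/121) = 1/(-544/311 - 299/121) = 1/(-158813/37631) = -37631/158813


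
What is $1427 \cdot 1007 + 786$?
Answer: $1437775$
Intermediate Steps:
$1427 \cdot 1007 + 786 = 1436989 + 786 = 1437775$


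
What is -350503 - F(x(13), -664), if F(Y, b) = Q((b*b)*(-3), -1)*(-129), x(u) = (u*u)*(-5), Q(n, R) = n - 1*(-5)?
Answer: -170976610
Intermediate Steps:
Q(n, R) = 5 + n (Q(n, R) = n + 5 = 5 + n)
x(u) = -5*u² (x(u) = u²*(-5) = -5*u²)
F(Y, b) = -645 + 387*b² (F(Y, b) = (5 + (b*b)*(-3))*(-129) = (5 + b²*(-3))*(-129) = (5 - 3*b²)*(-129) = -645 + 387*b²)
-350503 - F(x(13), -664) = -350503 - (-645 + 387*(-664)²) = -350503 - (-645 + 387*440896) = -350503 - (-645 + 170626752) = -350503 - 1*170626107 = -350503 - 170626107 = -170976610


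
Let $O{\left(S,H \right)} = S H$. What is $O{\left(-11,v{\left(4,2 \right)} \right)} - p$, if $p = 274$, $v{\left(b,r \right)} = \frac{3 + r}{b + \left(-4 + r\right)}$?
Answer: $- \frac{603}{2} \approx -301.5$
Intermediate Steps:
$v{\left(b,r \right)} = \frac{3 + r}{-4 + b + r}$
$O{\left(S,H \right)} = H S$
$O{\left(-11,v{\left(4,2 \right)} \right)} - p = \frac{3 + 2}{-4 + 4 + 2} \left(-11\right) - 274 = \frac{1}{2} \cdot 5 \left(-11\right) - 274 = \frac{5}{2} \left(-11\right) - 274 = - \frac{55}{2} - 274 = - \frac{603}{2}$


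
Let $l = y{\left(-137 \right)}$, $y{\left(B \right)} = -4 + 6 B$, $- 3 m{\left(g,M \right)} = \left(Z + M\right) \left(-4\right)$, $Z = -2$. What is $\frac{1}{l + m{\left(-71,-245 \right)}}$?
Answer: $- \frac{3}{3466} \approx -0.00086555$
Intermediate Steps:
$m{\left(g,M \right)} = - \frac{8}{3} + \frac{4 M}{3}$ ($m{\left(g,M \right)} = - \frac{\left(-2 + M\right) \left(-4\right)}{3} = - \frac{8 - 4 M}{3} = - \frac{8}{3} + \frac{4 M}{3}$)
$l = -826$ ($l = -4 + 6 \left(-137\right) = -4 - 822 = -826$)
$\frac{1}{l + m{\left(-71,-245 \right)}} = \frac{1}{-826 + \left(- \frac{8}{3} + \frac{4}{3} \left(-245\right)\right)} = \frac{1}{-826 - \frac{988}{3}} = \frac{1}{- \frac{3466}{3}} = - \frac{3}{3466}$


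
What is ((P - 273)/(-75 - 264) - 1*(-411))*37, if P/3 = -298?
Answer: 1732784/113 ≈ 15334.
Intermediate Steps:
P = -894 (P = 3*(-298) = -894)
((P - 273)/(-75 - 264) - 1*(-411))*37 = ((-894 - 273)/(-75 - 264) - 1*(-411))*37 = (-1167/(-339) + 411)*37 = (-1167*(-1/339) + 411)*37 = (389/113 + 411)*37 = (46832/113)*37 = 1732784/113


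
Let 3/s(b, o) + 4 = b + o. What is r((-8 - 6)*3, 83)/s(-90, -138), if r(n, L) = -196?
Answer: 45472/3 ≈ 15157.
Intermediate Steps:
s(b, o) = 3/(-4 + b + o) (s(b, o) = 3/(-4 + (b + o)) = 3/(-4 + b + o))
r((-8 - 6)*3, 83)/s(-90, -138) = -196/(3/(-4 - 90 - 138)) = -196/(3/(-232)) = -196/(3*(-1/232)) = -196/(-3/232) = -196*(-232/3) = 45472/3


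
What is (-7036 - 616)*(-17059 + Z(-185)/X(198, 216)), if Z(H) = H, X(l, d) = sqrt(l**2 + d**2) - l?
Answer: 84590876219/648 + 353905*sqrt(265)/648 ≈ 1.3055e+8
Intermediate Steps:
X(l, d) = sqrt(d**2 + l**2) - l
(-7036 - 616)*(-17059 + Z(-185)/X(198, 216)) = (-7036 - 616)*(-17059 - 185/(sqrt(216**2 + 198**2) - 1*198)) = -7652*(-17059 - 185/(sqrt(46656 + 39204) - 198)) = -7652*(-17059 - 185/(sqrt(85860) - 198)) = -7652*(-17059 - 185/(18*sqrt(265) - 198)) = -7652*(-17059 - 185/(-198 + 18*sqrt(265))) = 130535468 + 1415620/(-198 + 18*sqrt(265))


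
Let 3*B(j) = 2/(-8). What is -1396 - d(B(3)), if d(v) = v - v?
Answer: -1396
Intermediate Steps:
B(j) = -1/12 (B(j) = (2/(-8))/3 = (2*(-1/8))/3 = (1/3)*(-1/4) = -1/12)
d(v) = 0
-1396 - d(B(3)) = -1396 - 1*0 = -1396 + 0 = -1396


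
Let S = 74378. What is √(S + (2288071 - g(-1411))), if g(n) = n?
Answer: 2*√590965 ≈ 1537.5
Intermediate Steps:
√(S + (2288071 - g(-1411))) = √(74378 + (2288071 - 1*(-1411))) = √(74378 + (2288071 + 1411)) = √(74378 + 2289482) = √2363860 = 2*√590965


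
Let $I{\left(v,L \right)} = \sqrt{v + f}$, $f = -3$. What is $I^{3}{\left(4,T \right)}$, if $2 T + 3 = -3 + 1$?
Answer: $1$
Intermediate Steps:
$T = - \frac{5}{2}$ ($T = - \frac{3}{2} + \frac{-3 + 1}{2} = - \frac{3}{2} + \frac{1}{2} \left(-2\right) = - \frac{3}{2} - 1 = - \frac{5}{2} \approx -2.5$)
$I{\left(v,L \right)} = \sqrt{-3 + v}$ ($I{\left(v,L \right)} = \sqrt{v - 3} = \sqrt{-3 + v}$)
$I^{3}{\left(4,T \right)} = \left(\sqrt{-3 + 4}\right)^{3} = \left(\sqrt{1}\right)^{3} = 1^{3} = 1$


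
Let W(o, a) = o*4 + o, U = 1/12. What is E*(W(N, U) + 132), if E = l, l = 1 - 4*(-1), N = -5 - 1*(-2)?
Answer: 585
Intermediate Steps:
U = 1/12 ≈ 0.083333
N = -3 (N = -5 + 2 = -3)
l = 5 (l = 1 + 4 = 5)
W(o, a) = 5*o (W(o, a) = 4*o + o = 5*o)
E = 5
E*(W(N, U) + 132) = 5*(5*(-3) + 132) = 5*(-15 + 132) = 5*117 = 585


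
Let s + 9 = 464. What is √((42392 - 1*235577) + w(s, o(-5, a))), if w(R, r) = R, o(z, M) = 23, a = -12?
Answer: I*√192730 ≈ 439.01*I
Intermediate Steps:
s = 455 (s = -9 + 464 = 455)
√((42392 - 1*235577) + w(s, o(-5, a))) = √((42392 - 1*235577) + 455) = √((42392 - 235577) + 455) = √(-193185 + 455) = √(-192730) = I*√192730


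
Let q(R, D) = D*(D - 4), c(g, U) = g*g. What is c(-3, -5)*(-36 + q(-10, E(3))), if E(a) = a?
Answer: -351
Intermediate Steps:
c(g, U) = g**2
q(R, D) = D*(-4 + D)
c(-3, -5)*(-36 + q(-10, E(3))) = (-3)**2*(-36 + 3*(-4 + 3)) = 9*(-36 + 3*(-1)) = 9*(-36 - 3) = 9*(-39) = -351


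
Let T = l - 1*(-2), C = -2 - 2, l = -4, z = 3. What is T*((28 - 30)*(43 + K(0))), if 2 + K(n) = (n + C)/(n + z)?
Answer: 476/3 ≈ 158.67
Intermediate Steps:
C = -4
K(n) = -2 + (-4 + n)/(3 + n) (K(n) = -2 + (n - 4)/(n + 3) = -2 + (-4 + n)/(3 + n))
T = -2 (T = -4 - 1*(-2) = -4 + 2 = -2)
T*((28 - 30)*(43 + K(0))) = -2*(28 - 30)*(43 + (-10 - 1*0)/(3 + 0)) = -(-4)*(43 + (-10 + 0)/3) = -(-4)*(43 + (1/3)*(-10)) = -(-4)*(43 - 10/3) = -(-4)*119/3 = -2*(-238/3) = 476/3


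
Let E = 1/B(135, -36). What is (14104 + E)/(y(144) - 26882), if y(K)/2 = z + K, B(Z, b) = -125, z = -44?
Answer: -1762999/3335250 ≈ -0.52860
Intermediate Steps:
y(K) = -88 + 2*K (y(K) = 2*(-44 + K) = -88 + 2*K)
E = -1/125 (E = 1/(-125) = -1/125 ≈ -0.0080000)
(14104 + E)/(y(144) - 26882) = (14104 - 1/125)/((-88 + 2*144) - 26882) = 1762999/(125*((-88 + 288) - 26882)) = 1762999/(125*(200 - 26882)) = (1762999/125)/(-26682) = (1762999/125)*(-1/26682) = -1762999/3335250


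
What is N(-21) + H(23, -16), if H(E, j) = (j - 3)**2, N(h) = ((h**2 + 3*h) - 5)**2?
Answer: 139490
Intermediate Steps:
N(h) = (-5 + h**2 + 3*h)**2
H(E, j) = (-3 + j)**2
N(-21) + H(23, -16) = (-5 + (-21)**2 + 3*(-21))**2 + (-3 - 16)**2 = (-5 + 441 - 63)**2 + (-19)**2 = 373**2 + 361 = 139129 + 361 = 139490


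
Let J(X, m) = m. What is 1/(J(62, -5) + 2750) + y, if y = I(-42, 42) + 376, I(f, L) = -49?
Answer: 897616/2745 ≈ 327.00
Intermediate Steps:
y = 327 (y = -49 + 376 = 327)
1/(J(62, -5) + 2750) + y = 1/(-5 + 2750) + 327 = 1/2745 + 327 = 897616/2745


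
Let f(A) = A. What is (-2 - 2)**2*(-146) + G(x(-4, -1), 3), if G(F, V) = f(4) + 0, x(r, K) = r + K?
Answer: -2332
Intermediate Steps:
x(r, K) = K + r
G(F, V) = 4 (G(F, V) = 4 + 0 = 4)
(-2 - 2)**2*(-146) + G(x(-4, -1), 3) = (-2 - 2)**2*(-146) + 4 = (-4)**2*(-146) + 4 = 16*(-146) + 4 = -2336 + 4 = -2332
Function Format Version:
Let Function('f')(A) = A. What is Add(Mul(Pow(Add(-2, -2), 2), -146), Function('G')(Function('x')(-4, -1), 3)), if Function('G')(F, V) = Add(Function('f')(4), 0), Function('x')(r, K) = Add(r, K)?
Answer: -2332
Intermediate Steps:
Function('x')(r, K) = Add(K, r)
Function('G')(F, V) = 4 (Function('G')(F, V) = Add(4, 0) = 4)
Add(Mul(Pow(Add(-2, -2), 2), -146), Function('G')(Function('x')(-4, -1), 3)) = Add(Mul(Pow(Add(-2, -2), 2), -146), 4) = Add(Mul(Pow(-4, 2), -146), 4) = Add(Mul(16, -146), 4) = Add(-2336, 4) = -2332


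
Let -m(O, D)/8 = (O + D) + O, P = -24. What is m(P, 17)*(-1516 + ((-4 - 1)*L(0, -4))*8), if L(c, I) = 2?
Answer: -395808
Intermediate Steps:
m(O, D) = -16*O - 8*D (m(O, D) = -8*((O + D) + O) = -8*((D + O) + O) = -8*(D + 2*O) = -16*O - 8*D)
m(P, 17)*(-1516 + ((-4 - 1)*L(0, -4))*8) = (-16*(-24) - 8*17)*(-1516 + ((-4 - 1)*2)*8) = (384 - 136)*(-1516 - 5*2*8) = 248*(-1516 - 10*8) = 248*(-1516 - 80) = 248*(-1596) = -395808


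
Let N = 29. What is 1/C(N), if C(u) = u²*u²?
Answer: 1/707281 ≈ 1.4139e-6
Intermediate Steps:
C(u) = u⁴
1/C(N) = 1/(29⁴) = 1/707281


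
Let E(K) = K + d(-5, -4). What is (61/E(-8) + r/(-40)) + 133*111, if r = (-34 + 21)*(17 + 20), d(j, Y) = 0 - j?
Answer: 1770563/120 ≈ 14755.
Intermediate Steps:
d(j, Y) = -j
r = -481 (r = -13*37 = -481)
E(K) = 5 + K (E(K) = K - 1*(-5) = K + 5 = 5 + K)
(61/E(-8) + r/(-40)) + 133*111 = (61/(5 - 8) - 481/(-40)) + 133*111 = (61/(-3) - 481*(-1/40)) + 14763 = (61*(-1/3) + 481/40) + 14763 = (-61/3 + 481/40) + 14763 = -997/120 + 14763 = 1770563/120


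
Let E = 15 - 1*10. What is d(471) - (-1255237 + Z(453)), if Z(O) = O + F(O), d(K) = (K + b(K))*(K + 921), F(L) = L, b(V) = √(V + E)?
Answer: 1909963 + 2784*√119 ≈ 1.9403e+6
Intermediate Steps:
E = 5 (E = 15 - 10 = 5)
b(V) = √(5 + V) (b(V) = √(V + 5) = √(5 + V))
d(K) = (921 + K)*(K + √(5 + K)) (d(K) = (K + √(5 + K))*(K + 921) = (K + √(5 + K))*(921 + K) = (921 + K)*(K + √(5 + K)))
Z(O) = 2*O (Z(O) = O + O = 2*O)
d(471) - (-1255237 + Z(453)) = (471² + 921*471 + 921*√(5 + 471) + 471*√(5 + 471)) - (-1255237 + 2*453) = (221841 + 433791 + 921*√476 + 471*√476) - (-1255237 + 906) = (221841 + 433791 + 921*(2*√119) + 471*(2*√119)) - 1*(-1254331) = (221841 + 433791 + 1842*√119 + 942*√119) + 1254331 = (655632 + 2784*√119) + 1254331 = 1909963 + 2784*√119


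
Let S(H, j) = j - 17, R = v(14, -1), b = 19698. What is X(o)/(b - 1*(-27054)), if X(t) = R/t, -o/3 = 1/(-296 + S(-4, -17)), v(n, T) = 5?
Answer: 275/23376 ≈ 0.011764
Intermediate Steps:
R = 5
S(H, j) = -17 + j
o = 1/110 (o = -3/(-296 + (-17 - 17)) = -3/(-296 - 34) = -3/(-330) = -3*(-1/330) = 1/110 ≈ 0.0090909)
X(t) = 5/t
X(o)/(b - 1*(-27054)) = (5/(1/110))/(19698 - 1*(-27054)) = (5*110)/(19698 + 27054) = 550/46752 = 550*(1/46752) = 275/23376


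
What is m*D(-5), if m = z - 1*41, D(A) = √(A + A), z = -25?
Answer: -66*I*√10 ≈ -208.71*I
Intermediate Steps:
D(A) = √2*√A (D(A) = √(2*A) = √2*√A)
m = -66 (m = -25 - 1*41 = -25 - 41 = -66)
m*D(-5) = -66*√2*√(-5) = -66*√2*I*√5 = -66*I*√10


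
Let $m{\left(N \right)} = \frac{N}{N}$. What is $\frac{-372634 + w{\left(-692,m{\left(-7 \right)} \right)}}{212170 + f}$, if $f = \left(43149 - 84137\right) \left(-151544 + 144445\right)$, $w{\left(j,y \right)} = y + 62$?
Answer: $- \frac{19609}{15325578} \approx -0.0012795$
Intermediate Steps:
$m{\left(N \right)} = 1$
$w{\left(j,y \right)} = 62 + y$
$f = 290973812$ ($f = \left(-40988\right) \left(-7099\right) = 290973812$)
$\frac{-372634 + w{\left(-692,m{\left(-7 \right)} \right)}}{212170 + f} = \frac{-372634 + \left(62 + 1\right)}{212170 + 290973812} = \frac{-372634 + 63}{291185982} = \left(-372571\right) \frac{1}{291185982} = - \frac{19609}{15325578}$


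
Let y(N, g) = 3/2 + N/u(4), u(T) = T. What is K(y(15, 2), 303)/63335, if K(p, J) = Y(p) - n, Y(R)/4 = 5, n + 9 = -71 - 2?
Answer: 102/63335 ≈ 0.0016105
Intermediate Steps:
n = -82 (n = -9 + (-71 - 2) = -9 - 73 = -82)
Y(R) = 20 (Y(R) = 4*5 = 20)
y(N, g) = 3/2 + N/4
K(p, J) = 102 (K(p, J) = 20 - 1*(-82) = 20 + 82 = 102)
K(y(15, 2), 303)/63335 = 102/63335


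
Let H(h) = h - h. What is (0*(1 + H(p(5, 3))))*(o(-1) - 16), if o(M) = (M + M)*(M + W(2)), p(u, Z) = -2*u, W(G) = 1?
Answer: 0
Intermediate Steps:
o(M) = 2*M*(1 + M) (o(M) = (M + M)*(M + 1) = (2*M)*(1 + M) = 2*M*(1 + M))
H(h) = 0
(0*(1 + H(p(5, 3))))*(o(-1) - 16) = (0*(1 + 0))*(2*(-1)*(1 - 1) - 16) = (0*1)*(2*(-1)*0 - 16) = 0*(0 - 16) = 0*(-16) = 0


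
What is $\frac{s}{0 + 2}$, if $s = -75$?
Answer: $- \frac{75}{2} \approx -37.5$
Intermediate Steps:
$\frac{s}{0 + 2} = \frac{1}{0 + 2} \left(-75\right) = \frac{1}{2} \left(-75\right) = - \frac{75}{2}$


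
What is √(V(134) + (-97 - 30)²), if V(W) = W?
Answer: 3*√1807 ≈ 127.53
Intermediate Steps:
√(V(134) + (-97 - 30)²) = √(134 + (-97 - 30)²) = √(134 + (-127)²) = √(134 + 16129) = √16263 = 3*√1807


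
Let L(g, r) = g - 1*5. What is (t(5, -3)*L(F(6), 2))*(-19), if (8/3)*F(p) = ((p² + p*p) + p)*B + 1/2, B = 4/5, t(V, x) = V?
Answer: -28253/16 ≈ -1765.8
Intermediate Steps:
B = ⅘ (B = 4*(⅕) = ⅘ ≈ 0.80000)
F(p) = 3/16 + 3*p²/5 + 3*p/10 (F(p) = 3*(((p² + p*p) + p)*(⅘) + 1/2)/8 = 3*(((p² + p²) + p)*(⅘) + ½)/8 = 3*((2*p² + p)*(⅘) + ½)/8 = 3*((p + 2*p²)*(⅘) + ½)/8 = 3*((4*p/5 + 8*p²/5) + ½)/8 = 3*(½ + 4*p/5 + 8*p²/5)/8 = 3/16 + 3*p²/5 + 3*p/10)
L(g, r) = -5 + g (L(g, r) = g - 5 = -5 + g)
(t(5, -3)*L(F(6), 2))*(-19) = (5*(-5 + (3/16 + (⅗)*6² + (3/10)*6)))*(-19) = (5*(-5 + (3/16 + (⅗)*36 + 9/5)))*(-19) = (5*(-5 + (3/16 + 108/5 + 9/5)))*(-19) = (5*(-5 + 1887/80))*(-19) = (5*(1487/80))*(-19) = (1487/16)*(-19) = -28253/16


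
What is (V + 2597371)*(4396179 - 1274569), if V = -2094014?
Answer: 1571284244770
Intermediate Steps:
(V + 2597371)*(4396179 - 1274569) = (-2094014 + 2597371)*(4396179 - 1274569) = 503357*3121610 = 1571284244770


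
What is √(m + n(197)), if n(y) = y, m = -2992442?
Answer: I*√2992245 ≈ 1729.8*I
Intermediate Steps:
√(m + n(197)) = √(-2992442 + 197) = √(-2992245) = I*√2992245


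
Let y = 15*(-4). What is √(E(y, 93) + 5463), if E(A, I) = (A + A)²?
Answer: 3*√2207 ≈ 140.94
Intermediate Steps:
y = -60
E(A, I) = 4*A² (E(A, I) = (2*A)² = 4*A²)
√(E(y, 93) + 5463) = √(4*(-60)² + 5463) = √(4*3600 + 5463) = √(14400 + 5463) = √19863 = 3*√2207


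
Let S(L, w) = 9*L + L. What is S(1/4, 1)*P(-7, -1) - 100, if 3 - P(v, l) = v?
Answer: -75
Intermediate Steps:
P(v, l) = 3 - v
S(L, w) = 10*L
S(1/4, 1)*P(-7, -1) - 100 = (10/4)*(3 - 1*(-7)) - 100 = (10*(1/4))*(3 + 7) - 100 = (5/2)*10 - 100 = 25 - 100 = -75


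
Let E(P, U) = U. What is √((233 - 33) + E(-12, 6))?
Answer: √206 ≈ 14.353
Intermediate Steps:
√((233 - 33) + E(-12, 6)) = √((233 - 33) + 6) = √(200 + 6) = √206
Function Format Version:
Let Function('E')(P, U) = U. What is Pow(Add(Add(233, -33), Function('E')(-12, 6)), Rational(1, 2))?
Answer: Pow(206, Rational(1, 2)) ≈ 14.353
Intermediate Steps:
Pow(Add(Add(233, -33), Function('E')(-12, 6)), Rational(1, 2)) = Pow(Add(Add(233, -33), 6), Rational(1, 2)) = Pow(Add(200, 6), Rational(1, 2)) = Pow(206, Rational(1, 2))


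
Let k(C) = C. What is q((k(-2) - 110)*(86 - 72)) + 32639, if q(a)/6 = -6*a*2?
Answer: 145535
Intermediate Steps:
q(a) = -72*a (q(a) = 6*(-6*a*2) = 6*(-12*a) = -72*a)
q((k(-2) - 110)*(86 - 72)) + 32639 = -72*(-2 - 110)*(86 - 72) + 32639 = -(-8064)*14 + 32639 = -72*(-1568) + 32639 = 112896 + 32639 = 145535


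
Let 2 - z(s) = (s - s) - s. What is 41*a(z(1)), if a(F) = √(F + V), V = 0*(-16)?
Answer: 41*√3 ≈ 71.014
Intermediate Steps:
V = 0
z(s) = 2 + s (z(s) = 2 - ((s - s) - s) = 2 - (0 - s) = 2 - (-1)*s = 2 + s)
a(F) = √F (a(F) = √(F + 0) = √F)
41*a(z(1)) = 41*√(2 + 1) = 41*√3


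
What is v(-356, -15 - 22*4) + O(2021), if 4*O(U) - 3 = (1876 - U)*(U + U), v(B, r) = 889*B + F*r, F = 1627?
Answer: -2522347/4 ≈ -6.3059e+5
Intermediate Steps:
v(B, r) = 889*B + 1627*r
O(U) = ¾ + U*(1876 - U)/2 (O(U) = ¾ + ((1876 - U)*(U + U))/4 = ¾ + ((1876 - U)*(2*U))/4 = ¾ + (2*U*(1876 - U))/4 = ¾ + U*(1876 - U)/2)
v(-356, -15 - 22*4) + O(2021) = (889*(-356) + 1627*(-15 - 22*4)) + (¾ + 938*2021 - ½*2021²) = (-316484 + 1627*(-15 - 88)) + (¾ + 1895698 - ½*4084441) = (-316484 + 1627*(-103)) + (¾ + 1895698 - 4084441/2) = (-316484 - 167581) - 586087/4 = -484065 - 586087/4 = -2522347/4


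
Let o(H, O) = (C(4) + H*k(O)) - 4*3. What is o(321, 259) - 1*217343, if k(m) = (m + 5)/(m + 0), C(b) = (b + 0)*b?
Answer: -56206057/259 ≈ -2.1701e+5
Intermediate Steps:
C(b) = b**2 (C(b) = b*b = b**2)
k(m) = (5 + m)/m
o(H, O) = 4 + H*(5 + O)/O (o(H, O) = (4**2 + H*((5 + O)/O)) - 4*3 = (16 + H*(5 + O)/O) - 12 = 4 + H*(5 + O)/O)
o(321, 259) - 1*217343 = (4 + 321 + 5*321/259) - 1*217343 = (4 + 321 + 5*321*(1/259)) - 217343 = (4 + 321 + 1605/259) - 217343 = 85780/259 - 217343 = -56206057/259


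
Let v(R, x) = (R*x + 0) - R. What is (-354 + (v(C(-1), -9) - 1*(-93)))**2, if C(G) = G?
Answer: 63001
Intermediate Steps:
v(R, x) = -R + R*x (v(R, x) = R*x - R = -R + R*x)
(-354 + (v(C(-1), -9) - 1*(-93)))**2 = (-354 + (-(-1 - 9) - 1*(-93)))**2 = (-354 + (-1*(-10) + 93))**2 = (-354 + (10 + 93))**2 = (-354 + 103)**2 = (-251)**2 = 63001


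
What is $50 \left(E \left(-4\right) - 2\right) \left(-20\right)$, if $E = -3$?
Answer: $-10000$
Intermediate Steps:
$50 \left(E \left(-4\right) - 2\right) \left(-20\right) = 50 \left(\left(-3\right) \left(-4\right) - 2\right) \left(-20\right) = 50 \left(12 - 2\right) \left(-20\right) = 50 \cdot 10 \left(-20\right) = 500 \left(-20\right) = -10000$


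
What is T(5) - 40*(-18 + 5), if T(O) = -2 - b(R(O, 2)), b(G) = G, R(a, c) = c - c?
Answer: 518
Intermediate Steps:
R(a, c) = 0
T(O) = -2 (T(O) = -2 - 1*0 = -2 + 0 = -2)
T(5) - 40*(-18 + 5) = -2 - 40*(-18 + 5) = -2 - 40*(-13) = -2 + 520 = 518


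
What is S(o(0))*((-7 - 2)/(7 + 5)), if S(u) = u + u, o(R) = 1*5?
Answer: -15/2 ≈ -7.5000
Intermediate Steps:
o(R) = 5
S(u) = 2*u
S(o(0))*((-7 - 2)/(7 + 5)) = (2*5)*((-7 - 2)/(7 + 5)) = 10*(-9/12) = 10*(-9*1/12) = 10*(-¾) = -15/2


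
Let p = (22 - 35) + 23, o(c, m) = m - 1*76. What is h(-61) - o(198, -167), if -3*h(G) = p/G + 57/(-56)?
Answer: 2494301/10248 ≈ 243.39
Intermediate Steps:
o(c, m) = -76 + m (o(c, m) = m - 76 = -76 + m)
p = 10 (p = -13 + 23 = 10)
h(G) = 19/56 - 10/(3*G) (h(G) = -(10/G + 57/(-56))/3 = -(10/G + 57*(-1/56))/3 = -(10/G - 57/56)/3 = -(-57/56 + 10/G)/3 = 19/56 - 10/(3*G))
h(-61) - o(198, -167) = (1/168)*(-560 + 57*(-61))/(-61) - (-76 - 167) = (1/168)*(-1/61)*(-560 - 3477) - 1*(-243) = (1/168)*(-1/61)*(-4037) + 243 = 4037/10248 + 243 = 2494301/10248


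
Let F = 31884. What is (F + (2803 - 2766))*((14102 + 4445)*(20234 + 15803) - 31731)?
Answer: 21334288881868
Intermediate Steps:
(F + (2803 - 2766))*((14102 + 4445)*(20234 + 15803) - 31731) = (31884 + (2803 - 2766))*((14102 + 4445)*(20234 + 15803) - 31731) = (31884 + 37)*(18547*36037 - 31731) = 31921*(668378239 - 31731) = 31921*668346508 = 21334288881868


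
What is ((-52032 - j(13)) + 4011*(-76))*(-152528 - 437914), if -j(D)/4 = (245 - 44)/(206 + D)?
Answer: 15381661224432/73 ≈ 2.1071e+11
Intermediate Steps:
j(D) = -804/(206 + D) (j(D) = -4*(245 - 44)/(206 + D) = -804/(206 + D))
((-52032 - j(13)) + 4011*(-76))*(-152528 - 437914) = ((-52032 - (-804)/(206 + 13)) + 4011*(-76))*(-152528 - 437914) = ((-52032 - (-804)/219) - 304836)*(-590442) = ((-52032 - 1*(-268/73)) - 304836)*(-590442) = ((-52032 + 268/73) - 304836)*(-590442) = (-3798068/73 - 304836)*(-590442) = -26051096/73*(-590442) = 15381661224432/73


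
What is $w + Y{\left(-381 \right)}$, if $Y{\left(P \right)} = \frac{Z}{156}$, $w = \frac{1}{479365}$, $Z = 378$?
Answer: $\frac{30200021}{12463490} \approx 2.4231$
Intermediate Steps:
$w = \frac{1}{479365} \approx 2.0861 \cdot 10^{-6}$
$Y{\left(P \right)} = \frac{63}{26}$ ($Y{\left(P \right)} = \frac{378}{156} = 378 \cdot \frac{1}{156} = \frac{63}{26}$)
$w + Y{\left(-381 \right)} = \frac{1}{479365} + \frac{63}{26} = \frac{30200021}{12463490}$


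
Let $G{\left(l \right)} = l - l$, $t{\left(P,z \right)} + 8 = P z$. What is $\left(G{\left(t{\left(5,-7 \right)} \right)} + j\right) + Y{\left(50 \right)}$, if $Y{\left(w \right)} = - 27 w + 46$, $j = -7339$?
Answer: $-8643$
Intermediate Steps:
$t{\left(P,z \right)} = -8 + P z$
$G{\left(l \right)} = 0$
$Y{\left(w \right)} = 46 - 27 w$
$\left(G{\left(t{\left(5,-7 \right)} \right)} + j\right) + Y{\left(50 \right)} = \left(0 - 7339\right) + \left(46 - 1350\right) = -7339 + \left(46 - 1350\right) = -7339 - 1304 = -8643$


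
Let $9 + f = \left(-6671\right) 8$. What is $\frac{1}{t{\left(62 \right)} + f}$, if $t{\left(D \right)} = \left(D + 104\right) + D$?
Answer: $- \frac{1}{53149} \approx -1.8815 \cdot 10^{-5}$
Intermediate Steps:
$f = -53377$ ($f = -9 - 53368 = -53377$)
$t{\left(D \right)} = 104 + 2 D$ ($t{\left(D \right)} = \left(104 + D\right) + D = 104 + 2 D$)
$\frac{1}{t{\left(62 \right)} + f} = \frac{1}{\left(104 + 2 \cdot 62\right) - 53377} = \frac{1}{\left(104 + 124\right) - 53377} = \frac{1}{228 - 53377} = \frac{1}{-53149} = - \frac{1}{53149}$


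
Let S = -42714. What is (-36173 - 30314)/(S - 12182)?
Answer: 66487/54896 ≈ 1.2111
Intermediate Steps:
(-36173 - 30314)/(S - 12182) = (-36173 - 30314)/(-42714 - 12182) = -66487/(-54896) = -66487*(-1/54896) = 66487/54896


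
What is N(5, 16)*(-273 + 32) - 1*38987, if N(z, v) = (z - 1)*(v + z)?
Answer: -59231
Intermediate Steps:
N(z, v) = (-1 + z)*(v + z)
N(5, 16)*(-273 + 32) - 1*38987 = (5**2 - 1*16 - 1*5 + 16*5)*(-273 + 32) - 1*38987 = (25 - 16 - 5 + 80)*(-241) - 38987 = 84*(-241) - 38987 = -20244 - 38987 = -59231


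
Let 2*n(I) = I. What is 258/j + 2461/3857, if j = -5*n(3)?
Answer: -651099/19285 ≈ -33.762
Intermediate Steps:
n(I) = I/2
j = -15/2 (j = -5*3/2 = -15/2 ≈ -7.5000)
258/j + 2461/3857 = 258/(-15/2) + 2461/3857 = 258*(-2/15) + 2461*(1/3857) = -172/5 + 2461/3857 = -651099/19285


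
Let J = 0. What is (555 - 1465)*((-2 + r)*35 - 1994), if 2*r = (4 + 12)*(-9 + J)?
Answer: 4171440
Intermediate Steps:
r = -72 (r = ((4 + 12)*(-9 + 0))/2 = (16*(-9))/2 = (1/2)*(-144) = -72)
(555 - 1465)*((-2 + r)*35 - 1994) = (555 - 1465)*((-2 - 72)*35 - 1994) = -910*(-74*35 - 1994) = -910*(-2590 - 1994) = -910*(-4584) = 4171440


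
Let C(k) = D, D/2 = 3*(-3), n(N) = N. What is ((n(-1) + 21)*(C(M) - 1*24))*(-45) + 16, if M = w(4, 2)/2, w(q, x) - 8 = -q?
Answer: 37816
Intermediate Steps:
w(q, x) = 8 - q
M = 2 (M = (8 - 1*4)/2 = (8 - 4)*(½) = 4*(½) = 2)
D = -18 (D = 2*(3*(-3)) = 2*(-9) = -18)
C(k) = -18
((n(-1) + 21)*(C(M) - 1*24))*(-45) + 16 = ((-1 + 21)*(-18 - 1*24))*(-45) + 16 = (20*(-18 - 24))*(-45) + 16 = (20*(-42))*(-45) + 16 = -840*(-45) + 16 = 37800 + 16 = 37816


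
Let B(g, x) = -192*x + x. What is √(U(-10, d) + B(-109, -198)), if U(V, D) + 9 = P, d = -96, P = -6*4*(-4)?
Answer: 19*√105 ≈ 194.69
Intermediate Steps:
P = 96 (P = -24*(-4) = 96)
B(g, x) = -191*x
U(V, D) = 87 (U(V, D) = -9 + 96 = 87)
√(U(-10, d) + B(-109, -198)) = √(87 - 191*(-198)) = √(87 + 37818) = √37905 = 19*√105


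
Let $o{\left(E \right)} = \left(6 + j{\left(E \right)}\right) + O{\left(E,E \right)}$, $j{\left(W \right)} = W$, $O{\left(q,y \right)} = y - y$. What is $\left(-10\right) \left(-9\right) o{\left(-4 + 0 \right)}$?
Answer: $180$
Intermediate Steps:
$O{\left(q,y \right)} = 0$
$o{\left(E \right)} = 6 + E$ ($o{\left(E \right)} = \left(6 + E\right) + 0 = 6 + E$)
$\left(-10\right) \left(-9\right) o{\left(-4 + 0 \right)} = \left(-10\right) \left(-9\right) \left(6 + \left(-4 + 0\right)\right) = 90 \left(6 - 4\right) = 90 \cdot 2 = 180$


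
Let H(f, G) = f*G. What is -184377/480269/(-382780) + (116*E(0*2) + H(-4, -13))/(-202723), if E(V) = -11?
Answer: 225054315670251/37268062716573860 ≈ 0.0060388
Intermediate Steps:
H(f, G) = G*f
-184377/480269/(-382780) + (116*E(0*2) + H(-4, -13))/(-202723) = -184377/480269/(-382780) + (116*(-11) - 13*(-4))/(-202723) = -184377*1/480269*(-1/382780) + (-1276 + 52)*(-1/202723) = -184377/480269*(-1/382780) - 1224*(-1/202723) = 184377/183837367820 + 1224/202723 = 225054315670251/37268062716573860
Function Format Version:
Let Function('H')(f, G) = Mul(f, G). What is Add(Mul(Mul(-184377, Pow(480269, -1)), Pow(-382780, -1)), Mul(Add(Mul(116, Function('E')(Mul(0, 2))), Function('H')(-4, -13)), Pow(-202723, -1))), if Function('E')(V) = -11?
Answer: Rational(225054315670251, 37268062716573860) ≈ 0.0060388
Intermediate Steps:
Function('H')(f, G) = Mul(G, f)
Add(Mul(Mul(-184377, Pow(480269, -1)), Pow(-382780, -1)), Mul(Add(Mul(116, Function('E')(Mul(0, 2))), Function('H')(-4, -13)), Pow(-202723, -1))) = Add(Mul(Mul(-184377, Pow(480269, -1)), Pow(-382780, -1)), Mul(Add(Mul(116, -11), Mul(-13, -4)), Pow(-202723, -1))) = Add(Mul(Mul(-184377, Rational(1, 480269)), Rational(-1, 382780)), Mul(Add(-1276, 52), Rational(-1, 202723))) = Add(Mul(Rational(-184377, 480269), Rational(-1, 382780)), Mul(-1224, Rational(-1, 202723))) = Add(Rational(184377, 183837367820), Rational(1224, 202723)) = Rational(225054315670251, 37268062716573860)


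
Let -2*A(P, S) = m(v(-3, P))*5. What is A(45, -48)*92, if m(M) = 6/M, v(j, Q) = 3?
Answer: -460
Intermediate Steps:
A(P, S) = -5 (A(P, S) = -6/3*5/2 = -6*(1/3)*5/2 = -5)
A(45, -48)*92 = -5*92 = -460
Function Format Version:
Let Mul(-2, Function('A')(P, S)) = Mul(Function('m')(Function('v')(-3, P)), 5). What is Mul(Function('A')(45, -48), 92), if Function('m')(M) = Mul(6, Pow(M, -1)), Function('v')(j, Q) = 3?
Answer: -460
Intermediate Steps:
Function('A')(P, S) = -5 (Function('A')(P, S) = Mul(Rational(-1, 2), Mul(Mul(6, Pow(3, -1)), 5)) = Mul(Rational(-1, 2), Mul(Mul(6, Rational(1, 3)), 5)) = Mul(Rational(-1, 2), Mul(2, 5)) = Mul(Rational(-1, 2), 10) = -5)
Mul(Function('A')(45, -48), 92) = Mul(-5, 92) = -460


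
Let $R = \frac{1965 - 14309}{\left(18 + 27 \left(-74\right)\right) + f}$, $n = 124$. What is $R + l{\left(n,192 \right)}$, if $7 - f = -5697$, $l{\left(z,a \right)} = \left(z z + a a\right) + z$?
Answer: $\frac{48747798}{931} \approx 52361.0$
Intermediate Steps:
$l{\left(z,a \right)} = z + a^{2} + z^{2}$ ($l{\left(z,a \right)} = \left(z^{2} + a^{2}\right) + z = \left(a^{2} + z^{2}\right) + z = z + a^{2} + z^{2}$)
$f = 5704$ ($f = 7 - -5697 = 7 + 5697 = 5704$)
$R = - \frac{3086}{931}$ ($R = \frac{1965 - 14309}{\left(18 + 27 \left(-74\right)\right) + 5704} = - \frac{12344}{\left(18 - 1998\right) + 5704} = - \frac{12344}{-1980 + 5704} = - \frac{12344}{3724} = \left(-12344\right) \frac{1}{3724} = - \frac{3086}{931} \approx -3.3147$)
$R + l{\left(n,192 \right)} = - \frac{3086}{931} + \left(124 + 192^{2} + 124^{2}\right) = - \frac{3086}{931} + \left(124 + 36864 + 15376\right) = - \frac{3086}{931} + 52364 = \frac{48747798}{931}$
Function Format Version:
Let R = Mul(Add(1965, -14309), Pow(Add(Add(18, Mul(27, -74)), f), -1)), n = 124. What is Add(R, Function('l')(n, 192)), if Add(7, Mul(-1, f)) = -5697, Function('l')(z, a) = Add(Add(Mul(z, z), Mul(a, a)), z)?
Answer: Rational(48747798, 931) ≈ 52361.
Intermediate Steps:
Function('l')(z, a) = Add(z, Pow(a, 2), Pow(z, 2)) (Function('l')(z, a) = Add(Add(Pow(z, 2), Pow(a, 2)), z) = Add(Add(Pow(a, 2), Pow(z, 2)), z) = Add(z, Pow(a, 2), Pow(z, 2)))
f = 5704 (f = Add(7, Mul(-1, -5697)) = Add(7, 5697) = 5704)
R = Rational(-3086, 931) (R = Mul(Add(1965, -14309), Pow(Add(Add(18, Mul(27, -74)), 5704), -1)) = Mul(-12344, Pow(Add(Add(18, -1998), 5704), -1)) = Mul(-12344, Pow(Add(-1980, 5704), -1)) = Mul(-12344, Pow(3724, -1)) = Mul(-12344, Rational(1, 3724)) = Rational(-3086, 931) ≈ -3.3147)
Add(R, Function('l')(n, 192)) = Add(Rational(-3086, 931), Add(124, Pow(192, 2), Pow(124, 2))) = Add(Rational(-3086, 931), Add(124, 36864, 15376)) = Add(Rational(-3086, 931), 52364) = Rational(48747798, 931)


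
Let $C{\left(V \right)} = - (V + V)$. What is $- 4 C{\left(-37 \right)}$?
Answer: $-296$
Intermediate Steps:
$C{\left(V \right)} = - 2 V$
$- 4 C{\left(-37 \right)} = - 4 \left(\left(-2\right) \left(-37\right)\right) = \left(-4\right) 74 = -296$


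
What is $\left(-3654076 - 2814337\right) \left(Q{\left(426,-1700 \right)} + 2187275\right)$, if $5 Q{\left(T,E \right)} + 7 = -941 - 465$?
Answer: $- \frac{70731850355306}{5} \approx -1.4146 \cdot 10^{13}$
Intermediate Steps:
$Q{\left(T,E \right)} = - \frac{1413}{5}$ ($Q{\left(T,E \right)} = - \frac{7}{5} + \frac{-941 - 465}{5} = - \frac{7}{5} + \frac{1}{5} \left(-1406\right) = - \frac{7}{5} - \frac{1406}{5} = - \frac{1413}{5}$)
$\left(-3654076 - 2814337\right) \left(Q{\left(426,-1700 \right)} + 2187275\right) = \left(-3654076 - 2814337\right) \left(- \frac{1413}{5} + 2187275\right) = \left(-6468413\right) \frac{10934962}{5} = - \frac{70731850355306}{5}$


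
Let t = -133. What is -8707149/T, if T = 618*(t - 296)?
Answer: 87951/2678 ≈ 32.842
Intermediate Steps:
T = -265122 (T = 618*(-133 - 296) = 618*(-429) = -265122)
-8707149/T = -8707149/(-265122) = -8707149*(-1/265122) = 87951/2678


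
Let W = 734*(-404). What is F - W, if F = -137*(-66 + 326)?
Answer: 260916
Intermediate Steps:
W = -296536
F = -35620 (F = -137*260 = -35620)
F - W = -35620 - 1*(-296536) = -35620 + 296536 = 260916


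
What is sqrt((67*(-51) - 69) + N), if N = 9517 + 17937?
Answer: 4*sqrt(1498) ≈ 154.82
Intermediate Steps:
N = 27454
sqrt((67*(-51) - 69) + N) = sqrt((67*(-51) - 69) + 27454) = sqrt((-3417 - 69) + 27454) = sqrt(-3486 + 27454) = sqrt(23968) = 4*sqrt(1498)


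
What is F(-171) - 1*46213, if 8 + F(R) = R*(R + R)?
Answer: 12261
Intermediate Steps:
F(R) = -8 + 2*R² (F(R) = -8 + R*(R + R) = -8 + R*(2*R) = -8 + 2*R²)
F(-171) - 1*46213 = (-8 + 2*(-171)²) - 1*46213 = (-8 + 2*29241) - 46213 = (-8 + 58482) - 46213 = 58474 - 46213 = 12261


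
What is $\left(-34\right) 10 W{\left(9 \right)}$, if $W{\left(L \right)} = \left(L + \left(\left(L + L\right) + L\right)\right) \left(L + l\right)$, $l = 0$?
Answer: $-110160$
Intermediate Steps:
$W{\left(L \right)} = 4 L^{2}$ ($W{\left(L \right)} = \left(L + \left(\left(L + L\right) + L\right)\right) \left(L + 0\right) = \left(L + \left(2 L + L\right)\right) L = \left(L + 3 L\right) L = 4 L L = 4 L^{2}$)
$\left(-34\right) 10 W{\left(9 \right)} = \left(-34\right) 10 \cdot 4 \cdot 9^{2} = - 340 \cdot 4 \cdot 81 = \left(-340\right) 324 = -110160$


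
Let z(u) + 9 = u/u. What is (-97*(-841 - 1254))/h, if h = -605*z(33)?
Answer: 40643/968 ≈ 41.987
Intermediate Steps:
z(u) = -8 (z(u) = -9 + u/u = -9 + 1 = -8)
h = 4840 (h = -605*(-8) = 4840)
(-97*(-841 - 1254))/h = -97*(-841 - 1254)/4840 = -97*(-2095)*(1/4840) = 203215*(1/4840) = 40643/968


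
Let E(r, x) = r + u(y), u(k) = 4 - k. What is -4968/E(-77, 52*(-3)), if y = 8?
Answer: 184/3 ≈ 61.333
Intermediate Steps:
E(r, x) = -4 + r (E(r, x) = r + (4 - 1*8) = r + (4 - 8) = r - 4 = -4 + r)
-4968/E(-77, 52*(-3)) = -4968/(-4 - 77) = -4968/(-81) = -4968*(-1/81) = 184/3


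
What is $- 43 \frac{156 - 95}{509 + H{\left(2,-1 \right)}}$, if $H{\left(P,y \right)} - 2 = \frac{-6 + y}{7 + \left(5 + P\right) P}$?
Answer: $- \frac{7869}{1532} \approx -5.1364$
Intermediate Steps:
$H{\left(P,y \right)} = 2 + \frac{-6 + y}{7 + P \left(5 + P\right)}$ ($H{\left(P,y \right)} = 2 + \frac{-6 + y}{7 + \left(5 + P\right) P} = 2 + \frac{-6 + y}{7 + P \left(5 + P\right)}$)
$- 43 \frac{156 - 95}{509 + H{\left(2,-1 \right)}} = - 43 \frac{156 - 95}{509 + \frac{8 - 1 + 2 \cdot 2^{2} + 10 \cdot 2}{7 + 2^{2} + 5 \cdot 2}} = - 43 \frac{61}{509 + \frac{8 - 1 + 2 \cdot 4 + 20}{7 + 4 + 10}} = - 43 \frac{61}{509 + \frac{8 - 1 + 8 + 20}{21}} = - 43 \frac{61}{509 + \frac{1}{21} \cdot 35} = - 43 \frac{61}{509 + \frac{5}{3}} = - 43 \frac{61}{\frac{1532}{3}} = - 43 \cdot 61 \cdot \frac{3}{1532} = \left(-43\right) \frac{183}{1532} = - \frac{7869}{1532}$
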